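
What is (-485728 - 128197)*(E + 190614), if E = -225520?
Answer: 21429666050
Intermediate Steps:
(-485728 - 128197)*(E + 190614) = (-485728 - 128197)*(-225520 + 190614) = -613925*(-34906) = 21429666050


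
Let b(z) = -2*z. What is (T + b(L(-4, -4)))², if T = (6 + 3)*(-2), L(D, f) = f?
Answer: 100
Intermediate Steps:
T = -18 (T = 9*(-2) = -18)
(T + b(L(-4, -4)))² = (-18 - 2*(-4))² = (-18 + 8)² = (-10)² = 100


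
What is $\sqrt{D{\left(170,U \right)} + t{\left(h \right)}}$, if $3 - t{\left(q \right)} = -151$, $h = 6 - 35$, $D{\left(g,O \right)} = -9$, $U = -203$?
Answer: $\sqrt{145} \approx 12.042$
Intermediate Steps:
$h = -29$ ($h = 6 - 35 = -29$)
$t{\left(q \right)} = 154$ ($t{\left(q \right)} = 3 - -151 = 3 + 151 = 154$)
$\sqrt{D{\left(170,U \right)} + t{\left(h \right)}} = \sqrt{-9 + 154} = \sqrt{145}$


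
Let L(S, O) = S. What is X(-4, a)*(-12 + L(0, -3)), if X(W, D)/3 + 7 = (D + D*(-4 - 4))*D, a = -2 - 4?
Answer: 9324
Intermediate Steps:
a = -6
X(W, D) = -21 - 21*D**2 (X(W, D) = -21 + 3*((D + D*(-4 - 4))*D) = -21 + 3*((D + D*(-8))*D) = -21 + 3*((D - 8*D)*D) = -21 + 3*((-7*D)*D) = -21 + 3*(-7*D**2) = -21 - 21*D**2)
X(-4, a)*(-12 + L(0, -3)) = (-21 - 21*(-6)**2)*(-12 + 0) = (-21 - 21*36)*(-12) = (-21 - 756)*(-12) = -777*(-12) = 9324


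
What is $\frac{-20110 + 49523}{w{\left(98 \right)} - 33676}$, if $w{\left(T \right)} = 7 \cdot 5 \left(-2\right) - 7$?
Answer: $- \frac{29413}{33753} \approx -0.87142$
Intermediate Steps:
$w{\left(T \right)} = -77$ ($w{\left(T \right)} = 7 \left(-10\right) - 7 = -70 - 7 = -77$)
$\frac{-20110 + 49523}{w{\left(98 \right)} - 33676} = \frac{-20110 + 49523}{-77 - 33676} = \frac{29413}{-33753} = 29413 \left(- \frac{1}{33753}\right) = - \frac{29413}{33753}$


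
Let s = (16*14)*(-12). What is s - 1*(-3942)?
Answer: 1254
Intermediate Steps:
s = -2688 (s = 224*(-12) = -2688)
s - 1*(-3942) = -2688 - 1*(-3942) = -2688 + 3942 = 1254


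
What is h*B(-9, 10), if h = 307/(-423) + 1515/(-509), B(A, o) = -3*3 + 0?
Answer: 797108/23923 ≈ 33.320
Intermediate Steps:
B(A, o) = -9 (B(A, o) = -9 + 0 = -9)
h = -797108/215307 (h = 307*(-1/423) + 1515*(-1/509) = -307/423 - 1515/509 = -797108/215307 ≈ -3.7022)
h*B(-9, 10) = -797108/215307*(-9) = 797108/23923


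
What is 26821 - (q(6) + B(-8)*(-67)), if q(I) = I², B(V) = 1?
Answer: 26852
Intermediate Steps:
26821 - (q(6) + B(-8)*(-67)) = 26821 - (6² + 1*(-67)) = 26821 - (36 - 67) = 26821 - 1*(-31) = 26821 + 31 = 26852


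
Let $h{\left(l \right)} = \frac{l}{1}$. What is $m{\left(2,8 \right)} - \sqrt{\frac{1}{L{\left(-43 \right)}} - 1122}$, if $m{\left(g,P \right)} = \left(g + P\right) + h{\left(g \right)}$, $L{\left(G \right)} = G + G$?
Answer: $12 - \frac{i \sqrt{8298398}}{86} \approx 12.0 - 33.496 i$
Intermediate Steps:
$h{\left(l \right)} = l$ ($h{\left(l \right)} = l 1 = l$)
$L{\left(G \right)} = 2 G$
$m{\left(g,P \right)} = P + 2 g$ ($m{\left(g,P \right)} = \left(g + P\right) + g = \left(P + g\right) + g = P + 2 g$)
$m{\left(2,8 \right)} - \sqrt{\frac{1}{L{\left(-43 \right)}} - 1122} = \left(8 + 2 \cdot 2\right) - \sqrt{\frac{1}{2 \left(-43\right)} - 1122} = \left(8 + 4\right) - \sqrt{\frac{1}{-86} - 1122} = 12 - \sqrt{- \frac{1}{86} - 1122} = 12 - \sqrt{- \frac{96493}{86}} = 12 - \frac{i \sqrt{8298398}}{86}$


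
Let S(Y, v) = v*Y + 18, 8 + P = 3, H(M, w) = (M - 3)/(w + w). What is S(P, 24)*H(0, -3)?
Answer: -51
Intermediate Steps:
H(M, w) = (-3 + M)/(2*w) (H(M, w) = (-3 + M)/((2*w)) = (-3 + M)*(1/(2*w)) = (-3 + M)/(2*w))
P = -5 (P = -8 + 3 = -5)
S(Y, v) = 18 + Y*v (S(Y, v) = Y*v + 18 = 18 + Y*v)
S(P, 24)*H(0, -3) = (18 - 5*24)*((½)*(-3 + 0)/(-3)) = (18 - 120)*((½)*(-⅓)*(-3)) = -102*½ = -51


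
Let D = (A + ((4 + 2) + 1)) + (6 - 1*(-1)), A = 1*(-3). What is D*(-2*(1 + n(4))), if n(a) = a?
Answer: -110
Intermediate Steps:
A = -3
D = 11 (D = (-3 + ((4 + 2) + 1)) + (6 - 1*(-1)) = (-3 + (6 + 1)) + (6 + 1) = (-3 + 7) + 7 = 4 + 7 = 11)
D*(-2*(1 + n(4))) = 11*(-2*(1 + 4)) = 11*(-2*5) = 11*(-10) = -110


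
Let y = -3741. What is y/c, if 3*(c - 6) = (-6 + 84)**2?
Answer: -1247/678 ≈ -1.8392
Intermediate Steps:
c = 2034 (c = 6 + (-6 + 84)**2/3 = 6 + (1/3)*78**2 = 6 + (1/3)*6084 = 6 + 2028 = 2034)
y/c = -3741/2034 = -3741*1/2034 = -1247/678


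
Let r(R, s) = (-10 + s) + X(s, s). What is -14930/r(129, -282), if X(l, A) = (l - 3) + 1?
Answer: 7465/288 ≈ 25.920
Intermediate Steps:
X(l, A) = -2 + l (X(l, A) = (-3 + l) + 1 = -2 + l)
r(R, s) = -12 + 2*s (r(R, s) = (-10 + s) + (-2 + s) = -12 + 2*s)
-14930/r(129, -282) = -14930/(-12 + 2*(-282)) = -14930/(-12 - 564) = -14930/(-576) = -14930*(-1/576) = 7465/288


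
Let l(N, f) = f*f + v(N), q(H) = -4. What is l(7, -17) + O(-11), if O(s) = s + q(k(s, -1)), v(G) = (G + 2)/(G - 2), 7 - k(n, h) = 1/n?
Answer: 1379/5 ≈ 275.80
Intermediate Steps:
k(n, h) = 7 - 1/n
v(G) = (2 + G)/(-2 + G)
l(N, f) = f² + (2 + N)/(-2 + N) (l(N, f) = f*f + (2 + N)/(-2 + N) = f² + (2 + N)/(-2 + N))
O(s) = -4 + s (O(s) = s - 4 = -4 + s)
l(7, -17) + O(-11) = (2 + 7 + (-17)²*(-2 + 7))/(-2 + 7) + (-4 - 11) = (2 + 7 + 289*5)/5 - 15 = (2 + 7 + 1445)/5 - 15 = (⅕)*1454 - 15 = 1454/5 - 15 = 1379/5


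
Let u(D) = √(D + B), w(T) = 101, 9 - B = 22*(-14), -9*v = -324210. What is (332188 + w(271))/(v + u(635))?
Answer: 53865708345/5839558166 - 2990601*√238/5839558166 ≈ 9.2164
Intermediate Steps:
v = 108070/3 (v = -⅑*(-324210) = 108070/3 ≈ 36023.)
B = 317 (B = 9 - 22*(-14) = 9 - 1*(-308) = 9 + 308 = 317)
u(D) = √(317 + D) (u(D) = √(D + 317) = √(317 + D))
(332188 + w(271))/(v + u(635)) = (332188 + 101)/(108070/3 + √(317 + 635)) = 332289/(108070/3 + √952) = 332289/(108070/3 + 2*√238)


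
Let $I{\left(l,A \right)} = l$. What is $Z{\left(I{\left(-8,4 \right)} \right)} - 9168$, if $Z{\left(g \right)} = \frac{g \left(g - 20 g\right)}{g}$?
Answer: $-9016$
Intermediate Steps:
$Z{\left(g \right)} = - 19 g$ ($Z{\left(g \right)} = \frac{g \left(- 19 g\right)}{g} = \frac{\left(-19\right) g^{2}}{g} = - 19 g$)
$Z{\left(I{\left(-8,4 \right)} \right)} - 9168 = \left(-19\right) \left(-8\right) - 9168 = 152 - 9168 = -9016$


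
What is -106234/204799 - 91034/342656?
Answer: -27522694835/35087803072 ≈ -0.78440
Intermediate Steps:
-106234/204799 - 91034/342656 = -106234*1/204799 - 91034*1/342656 = -106234/204799 - 45517/171328 = -27522694835/35087803072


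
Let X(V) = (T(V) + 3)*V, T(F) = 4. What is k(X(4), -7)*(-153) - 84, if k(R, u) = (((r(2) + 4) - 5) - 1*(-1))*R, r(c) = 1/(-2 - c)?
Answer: 987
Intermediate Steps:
X(V) = 7*V (X(V) = (4 + 3)*V = 7*V)
k(R, u) = -R/4 (k(R, u) = (((-1/(2 + 2) + 4) - 5) - 1*(-1))*R = (((-1/4 + 4) - 5) + 1)*R = (((-1*¼ + 4) - 5) + 1)*R = (((-¼ + 4) - 5) + 1)*R = ((15/4 - 5) + 1)*R = (-5/4 + 1)*R = -R/4)
k(X(4), -7)*(-153) - 84 = -7*4/4*(-153) - 84 = -¼*28*(-153) - 84 = -7*(-153) - 84 = 1071 - 84 = 987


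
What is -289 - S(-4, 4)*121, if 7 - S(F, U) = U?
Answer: -652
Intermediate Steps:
S(F, U) = 7 - U
-289 - S(-4, 4)*121 = -289 - (7 - 1*4)*121 = -289 - (7 - 4)*121 = -289 - 3*121 = -289 - 1*363 = -289 - 363 = -652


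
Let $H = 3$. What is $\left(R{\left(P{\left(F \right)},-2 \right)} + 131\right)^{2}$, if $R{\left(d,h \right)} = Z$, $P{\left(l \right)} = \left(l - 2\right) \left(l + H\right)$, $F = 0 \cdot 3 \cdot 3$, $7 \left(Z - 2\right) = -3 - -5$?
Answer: $\frac{870489}{49} \approx 17765.0$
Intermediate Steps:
$Z = \frac{16}{7}$ ($Z = 2 + \frac{-3 - -5}{7} = 2 + \frac{-3 + 5}{7} = 2 + \frac{1}{7} \cdot 2 = 2 + \frac{2}{7} = \frac{16}{7} \approx 2.2857$)
$F = 0$ ($F = 0 \cdot 3 = 0$)
$P{\left(l \right)} = \left(-2 + l\right) \left(3 + l\right)$ ($P{\left(l \right)} = \left(l - 2\right) \left(l + 3\right) = \left(-2 + l\right) \left(3 + l\right)$)
$R{\left(d,h \right)} = \frac{16}{7}$
$\left(R{\left(P{\left(F \right)},-2 \right)} + 131\right)^{2} = \left(\frac{16}{7} + 131\right)^{2} = \left(\frac{933}{7}\right)^{2} = \frac{870489}{49}$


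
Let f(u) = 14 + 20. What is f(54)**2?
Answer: 1156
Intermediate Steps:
f(u) = 34
f(54)**2 = 34**2 = 1156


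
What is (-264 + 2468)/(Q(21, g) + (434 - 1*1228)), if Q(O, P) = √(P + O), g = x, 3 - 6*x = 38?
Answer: -10499856/3782525 - 2204*√546/3782525 ≈ -2.7895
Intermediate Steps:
x = -35/6 (x = ½ - ⅙*38 = ½ - 19/3 = -35/6 ≈ -5.8333)
g = -35/6 ≈ -5.8333
Q(O, P) = √(O + P)
(-264 + 2468)/(Q(21, g) + (434 - 1*1228)) = (-264 + 2468)/(√(21 - 35/6) + (434 - 1*1228)) = 2204/(√(91/6) + (434 - 1228)) = 2204/(√546/6 - 794) = 2204/(-794 + √546/6)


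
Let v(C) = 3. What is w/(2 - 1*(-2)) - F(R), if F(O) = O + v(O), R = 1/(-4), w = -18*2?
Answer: -47/4 ≈ -11.750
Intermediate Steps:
w = -36
R = -1/4 ≈ -0.25000
F(O) = 3 + O (F(O) = O + 3 = 3 + O)
w/(2 - 1*(-2)) - F(R) = -36/(2 - 1*(-2)) - (3 - 1/4) = -36/(2 + 2) - 1*11/4 = -36/4 - 11/4 = -36*1/4 - 11/4 = -9 - 11/4 = -47/4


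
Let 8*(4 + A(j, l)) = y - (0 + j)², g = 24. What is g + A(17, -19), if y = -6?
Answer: -135/8 ≈ -16.875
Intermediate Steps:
A(j, l) = -19/4 - j²/8 (A(j, l) = -4 + (-6 - (0 + j)²)/8 = -4 + (-6 - j²)/8 = -4 + (-¾ - j²/8) = -19/4 - j²/8)
g + A(17, -19) = 24 + (-19/4 - ⅛*17²) = 24 + (-19/4 - ⅛*289) = 24 + (-19/4 - 289/8) = 24 - 327/8 = -135/8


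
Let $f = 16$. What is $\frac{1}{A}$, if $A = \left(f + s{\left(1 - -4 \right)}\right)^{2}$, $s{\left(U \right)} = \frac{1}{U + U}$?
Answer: $\frac{100}{25921} \approx 0.0038579$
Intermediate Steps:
$s{\left(U \right)} = \frac{1}{2 U}$
$A = \frac{25921}{100}$ ($A = \left(16 + \frac{1}{2 \left(1 - -4\right)}\right)^{2} = \left(16 + \frac{1}{2 \left(1 + 4\right)}\right)^{2} = \left(16 + \frac{1}{2 \cdot 5}\right)^{2} = \left(16 + \frac{1}{2} \cdot \frac{1}{5}\right)^{2} = \left(16 + \frac{1}{10}\right)^{2} = \left(\frac{161}{10}\right)^{2} = \frac{25921}{100} \approx 259.21$)
$\frac{1}{A} = \frac{1}{\frac{25921}{100}} = \frac{100}{25921}$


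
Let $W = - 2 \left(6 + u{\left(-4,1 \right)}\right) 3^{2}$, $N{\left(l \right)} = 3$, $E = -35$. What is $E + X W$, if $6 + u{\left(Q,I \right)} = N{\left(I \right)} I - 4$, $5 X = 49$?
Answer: $\frac{707}{5} \approx 141.4$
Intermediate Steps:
$X = \frac{49}{5}$ ($X = \frac{1}{5} \cdot 49 = \frac{49}{5} \approx 9.8$)
$u{\left(Q,I \right)} = -10 + 3 I$ ($u{\left(Q,I \right)} = -6 + \left(3 I - 4\right) = -6 + \left(-4 + 3 I\right) = -10 + 3 I$)
$W = 18$ ($W = - 2 \left(6 + \left(-10 + 3 \cdot 1\right)\right) 3^{2} = - 2 \left(6 + \left(-10 + 3\right)\right) 9 = - 2 \left(6 - 7\right) 9 = \left(-2\right) \left(-1\right) 9 = 2 \cdot 9 = 18$)
$E + X W = -35 + \frac{49}{5} \cdot 18 = -35 + \frac{882}{5} = \frac{707}{5}$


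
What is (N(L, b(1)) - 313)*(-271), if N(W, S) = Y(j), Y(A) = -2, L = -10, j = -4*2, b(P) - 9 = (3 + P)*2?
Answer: 85365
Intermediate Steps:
b(P) = 15 + 2*P (b(P) = 9 + (3 + P)*2 = 9 + (6 + 2*P) = 15 + 2*P)
j = -8
N(W, S) = -2
(N(L, b(1)) - 313)*(-271) = (-2 - 313)*(-271) = -315*(-271) = 85365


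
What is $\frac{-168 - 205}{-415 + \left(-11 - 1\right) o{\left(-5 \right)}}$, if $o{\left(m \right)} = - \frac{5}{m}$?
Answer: $\frac{373}{427} \approx 0.87354$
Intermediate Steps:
$\frac{-168 - 205}{-415 + \left(-11 - 1\right) o{\left(-5 \right)}} = \frac{-168 - 205}{-415 + \left(-11 - 1\right) \left(- \frac{5}{-5}\right)} = - \frac{373}{-415 - 12 \left(\left(-5\right) \left(- \frac{1}{5}\right)\right)} = - \frac{373}{-415 - 12} = - \frac{373}{-427} = \left(-373\right) \left(- \frac{1}{427}\right) = \frac{373}{427}$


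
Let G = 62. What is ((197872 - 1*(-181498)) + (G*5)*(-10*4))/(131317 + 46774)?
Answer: 366970/178091 ≈ 2.0606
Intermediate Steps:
((197872 - 1*(-181498)) + (G*5)*(-10*4))/(131317 + 46774) = ((197872 - 1*(-181498)) + (62*5)*(-10*4))/(131317 + 46774) = ((197872 + 181498) + 310*(-40))/178091 = (379370 - 12400)*(1/178091) = 366970*(1/178091) = 366970/178091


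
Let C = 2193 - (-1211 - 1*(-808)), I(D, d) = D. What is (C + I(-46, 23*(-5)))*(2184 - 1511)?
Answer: 1716150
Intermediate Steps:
C = 2596 (C = 2193 - (-1211 + 808) = 2193 - 1*(-403) = 2193 + 403 = 2596)
(C + I(-46, 23*(-5)))*(2184 - 1511) = (2596 - 46)*(2184 - 1511) = 2550*673 = 1716150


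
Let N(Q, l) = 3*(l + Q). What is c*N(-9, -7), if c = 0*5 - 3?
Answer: 144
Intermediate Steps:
N(Q, l) = 3*Q + 3*l (N(Q, l) = 3*(Q + l) = 3*Q + 3*l)
c = -3 (c = 0 - 3 = -3)
c*N(-9, -7) = -3*(3*(-9) + 3*(-7)) = -3*(-27 - 21) = -3*(-48) = 144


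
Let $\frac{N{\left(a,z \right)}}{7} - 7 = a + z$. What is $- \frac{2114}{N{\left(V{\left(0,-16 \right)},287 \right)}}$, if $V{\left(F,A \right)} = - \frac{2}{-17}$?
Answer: $- \frac{2567}{2500} \approx -1.0268$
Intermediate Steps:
$V{\left(F,A \right)} = \frac{2}{17}$ ($V{\left(F,A \right)} = \left(-2\right) \left(- \frac{1}{17}\right) = \frac{2}{17}$)
$N{\left(a,z \right)} = 49 + 7 a + 7 z$ ($N{\left(a,z \right)} = 49 + 7 \left(a + z\right) = 49 + \left(7 a + 7 z\right) = 49 + 7 a + 7 z$)
$- \frac{2114}{N{\left(V{\left(0,-16 \right)},287 \right)}} = - \frac{2114}{49 + 7 \cdot \frac{2}{17} + 7 \cdot 287} = - \frac{2114}{49 + \frac{14}{17} + 2009} = - \frac{2114}{\frac{35000}{17}} = \left(-2114\right) \frac{17}{35000} = - \frac{2567}{2500}$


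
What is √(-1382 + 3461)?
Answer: 3*√231 ≈ 45.596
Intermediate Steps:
√(-1382 + 3461) = √2079 = 3*√231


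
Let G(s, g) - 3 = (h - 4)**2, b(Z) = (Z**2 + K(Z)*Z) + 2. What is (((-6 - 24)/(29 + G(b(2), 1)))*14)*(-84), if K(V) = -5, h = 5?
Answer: 11760/11 ≈ 1069.1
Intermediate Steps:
b(Z) = 2 + Z**2 - 5*Z (b(Z) = (Z**2 - 5*Z) + 2 = 2 + Z**2 - 5*Z)
G(s, g) = 4 (G(s, g) = 3 + (5 - 4)**2 = 3 + 1**2 = 3 + 1 = 4)
(((-6 - 24)/(29 + G(b(2), 1)))*14)*(-84) = (((-6 - 24)/(29 + 4))*14)*(-84) = (-30/33*14)*(-84) = (-30*1/33*14)*(-84) = -10/11*14*(-84) = -140/11*(-84) = 11760/11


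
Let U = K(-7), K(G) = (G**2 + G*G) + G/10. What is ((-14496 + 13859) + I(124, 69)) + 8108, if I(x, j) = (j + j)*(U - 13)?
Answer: 95522/5 ≈ 19104.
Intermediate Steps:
K(G) = 2*G**2 + G/10 (K(G) = (G**2 + G**2) + G*(1/10) = 2*G**2 + G/10)
U = 973/10 (U = (1/10)*(-7)*(1 + 20*(-7)) = (1/10)*(-7)*(1 - 140) = (1/10)*(-7)*(-139) = 973/10 ≈ 97.300)
I(x, j) = 843*j/5 (I(x, j) = (j + j)*(973/10 - 13) = (2*j)*(843/10) = 843*j/5)
((-14496 + 13859) + I(124, 69)) + 8108 = ((-14496 + 13859) + (843/5)*69) + 8108 = (-637 + 58167/5) + 8108 = 54982/5 + 8108 = 95522/5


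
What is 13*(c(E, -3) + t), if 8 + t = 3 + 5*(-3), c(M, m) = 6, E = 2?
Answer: -182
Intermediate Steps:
t = -20 (t = -8 + (3 + 5*(-3)) = -8 + (3 - 15) = -8 - 12 = -20)
13*(c(E, -3) + t) = 13*(6 - 20) = 13*(-14) = -182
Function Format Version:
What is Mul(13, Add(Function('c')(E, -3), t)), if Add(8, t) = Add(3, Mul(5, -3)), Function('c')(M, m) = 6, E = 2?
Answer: -182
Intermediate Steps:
t = -20 (t = Add(-8, Add(3, Mul(5, -3))) = Add(-8, Add(3, -15)) = Add(-8, -12) = -20)
Mul(13, Add(Function('c')(E, -3), t)) = Mul(13, Add(6, -20)) = Mul(13, -14) = -182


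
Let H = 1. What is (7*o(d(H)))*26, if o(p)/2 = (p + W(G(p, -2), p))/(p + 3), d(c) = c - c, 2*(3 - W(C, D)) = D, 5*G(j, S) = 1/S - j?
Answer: 364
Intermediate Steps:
G(j, S) = -j/5 + 1/(5*S) (G(j, S) = (1/S - j)/5 = -j/5 + 1/(5*S))
W(C, D) = 3 - D/2
d(c) = 0
o(p) = 2*(3 + p/2)/(3 + p) (o(p) = 2*((p + (3 - p/2))/(p + 3)) = 2*((3 + p/2)/(3 + p)) = 2*(3 + p/2)/(3 + p))
(7*o(d(H)))*26 = (7*((6 + 0)/(3 + 0)))*26 = (7*(6/3))*26 = (7*((⅓)*6))*26 = (7*2)*26 = 14*26 = 364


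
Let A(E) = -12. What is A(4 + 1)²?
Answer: 144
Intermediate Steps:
A(4 + 1)² = (-12)² = 144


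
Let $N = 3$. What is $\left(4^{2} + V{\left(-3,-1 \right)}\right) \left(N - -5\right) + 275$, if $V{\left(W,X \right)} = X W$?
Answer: $427$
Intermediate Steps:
$V{\left(W,X \right)} = W X$
$\left(4^{2} + V{\left(-3,-1 \right)}\right) \left(N - -5\right) + 275 = \left(4^{2} - -3\right) \left(3 - -5\right) + 275 = \left(16 + 3\right) \left(3 + 5\right) + 275 = 19 \cdot 8 + 275 = 152 + 275 = 427$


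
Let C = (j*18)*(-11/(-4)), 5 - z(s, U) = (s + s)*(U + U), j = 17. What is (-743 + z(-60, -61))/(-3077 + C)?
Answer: 30756/4471 ≈ 6.8790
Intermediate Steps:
z(s, U) = 5 - 4*U*s (z(s, U) = 5 - (s + s)*(U + U) = 5 - 2*s*2*U = 5 - 4*U*s)
C = 1683/2 (C = (17*18)*(-11/(-4)) = 306*(-11*(-1/4)) = 306*(11/4) = 1683/2 ≈ 841.50)
(-743 + z(-60, -61))/(-3077 + C) = (-743 + (5 - 4*(-61)*(-60)))/(-3077 + 1683/2) = (-743 + (5 - 14640))/(-4471/2) = (-743 - 14635)*(-2/4471) = -15378*(-2/4471) = 30756/4471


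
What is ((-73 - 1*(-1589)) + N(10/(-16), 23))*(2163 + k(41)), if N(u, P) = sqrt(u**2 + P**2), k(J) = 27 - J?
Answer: 3257884 + 2149*sqrt(33881)/8 ≈ 3.3073e+6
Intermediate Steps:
N(u, P) = sqrt(P**2 + u**2)
((-73 - 1*(-1589)) + N(10/(-16), 23))*(2163 + k(41)) = ((-73 - 1*(-1589)) + sqrt(23**2 + (10/(-16))**2))*(2163 + (27 - 1*41)) = ((-73 + 1589) + sqrt(529 + (10*(-1/16))**2))*(2163 + (27 - 41)) = (1516 + sqrt(529 + (-5/8)**2))*(2163 - 14) = (1516 + sqrt(529 + 25/64))*2149 = (1516 + sqrt(33881/64))*2149 = (1516 + sqrt(33881)/8)*2149 = 3257884 + 2149*sqrt(33881)/8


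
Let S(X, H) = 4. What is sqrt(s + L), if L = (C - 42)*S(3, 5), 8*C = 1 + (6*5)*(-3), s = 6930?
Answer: sqrt(26870)/2 ≈ 81.960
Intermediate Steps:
C = -89/8 (C = (1 + (6*5)*(-3))/8 = (1 + 30*(-3))/8 = (1 - 90)/8 = (1/8)*(-89) = -89/8 ≈ -11.125)
L = -425/2 (L = (-89/8 - 42)*4 = -425/8*4 = -425/2 ≈ -212.50)
sqrt(s + L) = sqrt(6930 - 425/2) = sqrt(13435/2) = sqrt(26870)/2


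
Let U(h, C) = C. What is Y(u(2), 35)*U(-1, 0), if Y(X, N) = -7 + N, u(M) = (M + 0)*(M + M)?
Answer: 0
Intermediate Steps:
u(M) = 2*M**2 (u(M) = M*(2*M) = 2*M**2)
Y(u(2), 35)*U(-1, 0) = (-7 + 35)*0 = 28*0 = 0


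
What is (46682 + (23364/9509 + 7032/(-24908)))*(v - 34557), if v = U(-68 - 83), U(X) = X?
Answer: -95942932308305456/59212543 ≈ -1.6203e+9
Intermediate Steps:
v = -151 (v = -68 - 83 = -151)
(46682 + (23364/9509 + 7032/(-24908)))*(v - 34557) = (46682 + (23364/9509 + 7032/(-24908)))*(-151 - 34557) = (46682 + (23364*(1/9509) + 7032*(-1/24908)))*(-34708) = (46682 + (23364/9509 - 1758/6227))*(-34708) = (46682 + 128770806/59212543)*(-34708) = (2764288703132/59212543)*(-34708) = -95942932308305456/59212543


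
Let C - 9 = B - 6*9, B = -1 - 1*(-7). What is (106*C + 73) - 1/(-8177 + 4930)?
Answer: -13186066/3247 ≈ -4061.0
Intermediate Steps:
B = 6 (B = -1 + 7 = 6)
C = -39 (C = 9 + (6 - 6*9) = 9 + (6 - 1*54) = 9 + (6 - 54) = 9 - 48 = -39)
(106*C + 73) - 1/(-8177 + 4930) = (106*(-39) + 73) - 1/(-8177 + 4930) = (-4134 + 73) - 1/(-3247) = -4061 - 1*(-1/3247) = -4061 + 1/3247 = -13186066/3247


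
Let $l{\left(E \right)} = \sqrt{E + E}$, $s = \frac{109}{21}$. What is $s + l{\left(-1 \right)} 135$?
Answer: $\frac{109}{21} + 135 i \sqrt{2} \approx 5.1905 + 190.92 i$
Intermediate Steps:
$s = \frac{109}{21}$ ($s = 109 \cdot \frac{1}{21} = \frac{109}{21} \approx 5.1905$)
$l{\left(E \right)} = \sqrt{2} \sqrt{E}$ ($l{\left(E \right)} = \sqrt{2 E} = \sqrt{2} \sqrt{E}$)
$s + l{\left(-1 \right)} 135 = \frac{109}{21} + \sqrt{2} \sqrt{-1} \cdot 135 = \frac{109}{21} + \sqrt{2} i 135 = \frac{109}{21} + i \sqrt{2} \cdot 135 = \frac{109}{21} + 135 i \sqrt{2}$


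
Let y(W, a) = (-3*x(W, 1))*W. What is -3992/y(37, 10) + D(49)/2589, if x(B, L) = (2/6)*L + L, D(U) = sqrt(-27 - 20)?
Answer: 998/37 + I*sqrt(47)/2589 ≈ 26.973 + 0.002648*I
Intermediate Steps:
D(U) = I*sqrt(47) (D(U) = sqrt(-47) = I*sqrt(47))
x(B, L) = 4*L/3 (x(B, L) = (2*(1/6))*L + L = L/3 + L = 4*L/3)
y(W, a) = -4*W (y(W, a) = (-4)*W = (-3*4/3)*W = -4*W)
-3992/y(37, 10) + D(49)/2589 = -3992/((-4*37)) + (I*sqrt(47))/2589 = -3992/(-148) + (I*sqrt(47))*(1/2589) = -3992*(-1/148) + I*sqrt(47)/2589 = 998/37 + I*sqrt(47)/2589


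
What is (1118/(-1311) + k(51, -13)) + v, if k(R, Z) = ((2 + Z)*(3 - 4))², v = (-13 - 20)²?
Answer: 1585192/1311 ≈ 1209.1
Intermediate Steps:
v = 1089 (v = (-33)² = 1089)
k(R, Z) = (-2 - Z)² (k(R, Z) = ((2 + Z)*(-1))² = (-2 - Z)²)
(1118/(-1311) + k(51, -13)) + v = (1118/(-1311) + (2 - 13)²) + 1089 = (1118*(-1/1311) + (-11)²) + 1089 = (-1118/1311 + 121) + 1089 = 157513/1311 + 1089 = 1585192/1311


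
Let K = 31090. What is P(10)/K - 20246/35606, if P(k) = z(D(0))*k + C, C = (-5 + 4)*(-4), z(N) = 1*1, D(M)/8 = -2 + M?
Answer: -157237414/276747635 ≈ -0.56816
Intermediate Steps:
D(M) = -16 + 8*M (D(M) = 8*(-2 + M) = -16 + 8*M)
z(N) = 1
C = 4 (C = -1*(-4) = 4)
P(k) = 4 + k (P(k) = 1*k + 4 = k + 4 = 4 + k)
P(10)/K - 20246/35606 = (4 + 10)/31090 - 20246/35606 = 14*(1/31090) - 20246*1/35606 = 7/15545 - 10123/17803 = -157237414/276747635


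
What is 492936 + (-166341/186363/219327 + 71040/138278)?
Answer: 464349112193298170675/942005916069813 ≈ 4.9294e+5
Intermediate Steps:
492936 + (-166341/186363/219327 + 71040/138278) = 492936 + (-166341*1/186363*(1/219327) + 71040*(1/138278)) = 492936 + (-55447/62121*1/219327 + 35520/69139) = 492936 + (-55447/13624812567 + 35520/69139) = 492936 + 483949508829707/942005916069813 = 464349112193298170675/942005916069813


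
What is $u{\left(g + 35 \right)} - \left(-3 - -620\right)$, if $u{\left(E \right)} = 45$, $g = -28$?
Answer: $-572$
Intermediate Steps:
$u{\left(g + 35 \right)} - \left(-3 - -620\right) = 45 - \left(-3 - -620\right) = 45 - \left(-3 + 620\right) = 45 - 617 = -572$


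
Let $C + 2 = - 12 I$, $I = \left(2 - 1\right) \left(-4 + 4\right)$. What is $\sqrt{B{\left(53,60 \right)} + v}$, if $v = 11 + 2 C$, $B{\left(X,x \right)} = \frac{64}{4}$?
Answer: $\sqrt{23} \approx 4.7958$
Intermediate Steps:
$B{\left(X,x \right)} = 16$ ($B{\left(X,x \right)} = 64 \cdot \frac{1}{4} = 16$)
$I = 0$ ($I = 1 \cdot 0 = 0$)
$C = -2$ ($C = -2 - 0 = -2 + 0 = -2$)
$v = 7$ ($v = 11 + 2 \left(-2\right) = 11 - 4 = 7$)
$\sqrt{B{\left(53,60 \right)} + v} = \sqrt{16 + 7} = \sqrt{23}$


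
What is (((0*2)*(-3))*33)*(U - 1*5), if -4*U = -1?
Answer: 0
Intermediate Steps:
U = 1/4 (U = -1/4*(-1) = 1/4 ≈ 0.25000)
(((0*2)*(-3))*33)*(U - 1*5) = (((0*2)*(-3))*33)*(1/4 - 1*5) = ((0*(-3))*33)*(1/4 - 5) = (0*33)*(-19/4) = 0*(-19/4) = 0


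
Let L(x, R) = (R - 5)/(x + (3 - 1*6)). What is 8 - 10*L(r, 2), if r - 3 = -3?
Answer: -2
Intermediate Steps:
r = 0 (r = 3 - 3 = 0)
L(x, R) = (-5 + R)/(-3 + x) (L(x, R) = (-5 + R)/(x + (3 - 6)) = (-5 + R)/(x - 3) = (-5 + R)/(-3 + x))
8 - 10*L(r, 2) = 8 - 10*(-5 + 2)/(-3 + 0) = 8 - 10*(-3)/(-3) = 8 - (-10)*(-3)/3 = 8 - 10*1 = 8 - 10 = -2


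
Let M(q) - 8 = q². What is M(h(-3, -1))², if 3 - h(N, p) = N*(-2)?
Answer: 289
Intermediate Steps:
h(N, p) = 3 + 2*N (h(N, p) = 3 - N*(-2) = 3 - (-2)*N = 3 + 2*N)
M(q) = 8 + q²
M(h(-3, -1))² = (8 + (3 + 2*(-3))²)² = (8 + (3 - 6)²)² = (8 + (-3)²)² = (8 + 9)² = 17² = 289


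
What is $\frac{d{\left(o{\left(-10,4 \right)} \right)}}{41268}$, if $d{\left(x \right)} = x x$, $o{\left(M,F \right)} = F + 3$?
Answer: $\frac{49}{41268} \approx 0.0011874$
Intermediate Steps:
$o{\left(M,F \right)} = 3 + F$
$d{\left(x \right)} = x^{2}$
$\frac{d{\left(o{\left(-10,4 \right)} \right)}}{41268} = \frac{\left(3 + 4\right)^{2}}{41268} = 7^{2} \cdot \frac{1}{41268} = 49 \cdot \frac{1}{41268} = \frac{49}{41268}$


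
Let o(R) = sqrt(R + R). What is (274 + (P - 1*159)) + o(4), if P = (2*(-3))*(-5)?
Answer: 145 + 2*sqrt(2) ≈ 147.83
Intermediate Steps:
P = 30 (P = -6*(-5) = 30)
o(R) = sqrt(2)*sqrt(R) (o(R) = sqrt(2*R) = sqrt(2)*sqrt(R))
(274 + (P - 1*159)) + o(4) = (274 + (30 - 1*159)) + sqrt(2)*sqrt(4) = (274 + (30 - 159)) + sqrt(2)*2 = (274 - 129) + 2*sqrt(2) = 145 + 2*sqrt(2)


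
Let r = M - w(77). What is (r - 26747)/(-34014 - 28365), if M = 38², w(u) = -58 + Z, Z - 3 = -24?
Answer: 8408/20793 ≈ 0.40437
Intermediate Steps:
Z = -21 (Z = 3 - 24 = -21)
w(u) = -79 (w(u) = -58 - 21 = -79)
M = 1444
r = 1523 (r = 1444 - 1*(-79) = 1444 + 79 = 1523)
(r - 26747)/(-34014 - 28365) = (1523 - 26747)/(-34014 - 28365) = -25224/(-62379) = -25224*(-1/62379) = 8408/20793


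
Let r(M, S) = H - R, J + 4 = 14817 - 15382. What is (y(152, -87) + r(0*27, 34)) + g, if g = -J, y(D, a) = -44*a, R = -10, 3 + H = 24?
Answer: 4428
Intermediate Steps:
H = 21 (H = -3 + 24 = 21)
J = -569 (J = -4 + (14817 - 15382) = -4 - 565 = -569)
r(M, S) = 31 (r(M, S) = 21 - 1*(-10) = 21 + 10 = 31)
g = 569 (g = -1*(-569) = 569)
(y(152, -87) + r(0*27, 34)) + g = (-44*(-87) + 31) + 569 = (3828 + 31) + 569 = 3859 + 569 = 4428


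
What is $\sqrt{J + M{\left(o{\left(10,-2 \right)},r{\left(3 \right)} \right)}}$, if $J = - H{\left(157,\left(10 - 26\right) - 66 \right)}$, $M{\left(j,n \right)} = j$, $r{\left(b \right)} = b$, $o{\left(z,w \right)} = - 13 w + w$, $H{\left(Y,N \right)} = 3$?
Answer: $\sqrt{21} \approx 4.5826$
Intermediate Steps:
$o{\left(z,w \right)} = - 12 w$
$J = -3$ ($J = \left(-1\right) 3 = -3$)
$\sqrt{J + M{\left(o{\left(10,-2 \right)},r{\left(3 \right)} \right)}} = \sqrt{-3 - -24} = \sqrt{-3 + 24} = \sqrt{21}$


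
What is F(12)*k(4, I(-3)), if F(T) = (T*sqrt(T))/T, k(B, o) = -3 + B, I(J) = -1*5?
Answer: 2*sqrt(3) ≈ 3.4641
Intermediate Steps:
I(J) = -5
F(T) = sqrt(T) (F(T) = T**(3/2)/T = sqrt(T))
F(12)*k(4, I(-3)) = sqrt(12)*(-3 + 4) = (2*sqrt(3))*1 = 2*sqrt(3)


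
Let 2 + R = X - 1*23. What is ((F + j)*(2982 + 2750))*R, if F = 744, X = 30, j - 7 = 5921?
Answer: 191219520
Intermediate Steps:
j = 5928 (j = 7 + 5921 = 5928)
R = 5 (R = -2 + (30 - 1*23) = -2 + (30 - 23) = -2 + 7 = 5)
((F + j)*(2982 + 2750))*R = ((744 + 5928)*(2982 + 2750))*5 = (6672*5732)*5 = 38243904*5 = 191219520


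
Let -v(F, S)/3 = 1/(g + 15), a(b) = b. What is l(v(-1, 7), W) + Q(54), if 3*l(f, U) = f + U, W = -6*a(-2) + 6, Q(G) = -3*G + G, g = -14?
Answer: -103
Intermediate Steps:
v(F, S) = -3 (v(F, S) = -3/(-14 + 15) = -3/1 = -3*1 = -3)
Q(G) = -2*G
W = 18 (W = -6*(-2) + 6 = 12 + 6 = 18)
l(f, U) = U/3 + f/3 (l(f, U) = (f + U)/3 = (U + f)/3 = U/3 + f/3)
l(v(-1, 7), W) + Q(54) = ((⅓)*18 + (⅓)*(-3)) - 2*54 = (6 - 1) - 108 = 5 - 108 = -103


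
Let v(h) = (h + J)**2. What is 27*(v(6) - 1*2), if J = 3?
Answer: 2133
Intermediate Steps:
v(h) = (3 + h)**2 (v(h) = (h + 3)**2 = (3 + h)**2)
27*(v(6) - 1*2) = 27*((3 + 6)**2 - 1*2) = 27*(9**2 - 2) = 27*(81 - 2) = 27*79 = 2133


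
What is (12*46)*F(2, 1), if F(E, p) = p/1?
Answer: 552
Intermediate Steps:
F(E, p) = p (F(E, p) = p*1 = p)
(12*46)*F(2, 1) = (12*46)*1 = 552*1 = 552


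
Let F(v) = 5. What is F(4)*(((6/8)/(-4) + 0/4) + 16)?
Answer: 1265/16 ≈ 79.063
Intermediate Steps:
F(4)*(((6/8)/(-4) + 0/4) + 16) = 5*(((6/8)/(-4) + 0/4) + 16) = 5*(((6*(1/8))*(-1/4) + 0*(1/4)) + 16) = 5*(((3/4)*(-1/4) + 0) + 16) = 5*((-3/16 + 0) + 16) = 5*(-3/16 + 16) = 5*(253/16) = 1265/16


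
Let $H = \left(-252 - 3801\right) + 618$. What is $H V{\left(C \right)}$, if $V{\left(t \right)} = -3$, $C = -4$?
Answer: $10305$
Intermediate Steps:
$H = -3435$ ($H = -4053 + 618 = -3435$)
$H V{\left(C \right)} = \left(-3435\right) \left(-3\right) = 10305$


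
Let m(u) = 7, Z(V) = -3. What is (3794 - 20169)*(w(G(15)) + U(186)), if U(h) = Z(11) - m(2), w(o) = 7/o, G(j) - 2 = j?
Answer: 2669125/17 ≈ 1.5701e+5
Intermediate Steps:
G(j) = 2 + j
U(h) = -10 (U(h) = -3 - 1*7 = -3 - 7 = -10)
(3794 - 20169)*(w(G(15)) + U(186)) = (3794 - 20169)*(7/(2 + 15) - 10) = -16375*(7/17 - 10) = -16375*(-163/17) = 2669125/17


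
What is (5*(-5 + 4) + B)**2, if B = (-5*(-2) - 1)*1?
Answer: 16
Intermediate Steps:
B = 9 (B = (10 - 1)*1 = 9*1 = 9)
(5*(-5 + 4) + B)**2 = (5*(-5 + 4) + 9)**2 = (5*(-1) + 9)**2 = (-5 + 9)**2 = 4**2 = 16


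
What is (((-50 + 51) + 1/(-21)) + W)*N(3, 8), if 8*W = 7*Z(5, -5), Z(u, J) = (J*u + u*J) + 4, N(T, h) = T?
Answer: -3301/28 ≈ -117.89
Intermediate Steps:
Z(u, J) = 4 + 2*J*u (Z(u, J) = (J*u + J*u) + 4 = 2*J*u + 4 = 4 + 2*J*u)
W = -161/4 (W = (7*(4 + 2*(-5)*5))/8 = (7*(4 - 50))/8 = (7*(-46))/8 = (⅛)*(-322) = -161/4 ≈ -40.250)
(((-50 + 51) + 1/(-21)) + W)*N(3, 8) = (((-50 + 51) + 1/(-21)) - 161/4)*3 = ((1 - 1/21) - 161/4)*3 = (20/21 - 161/4)*3 = -3301/84*3 = -3301/28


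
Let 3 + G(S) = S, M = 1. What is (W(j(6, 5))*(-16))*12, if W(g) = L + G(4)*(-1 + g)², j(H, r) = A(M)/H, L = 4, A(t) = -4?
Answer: -3904/3 ≈ -1301.3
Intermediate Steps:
G(S) = -3 + S
j(H, r) = -4/H
W(g) = 4 + (-1 + g)² (W(g) = 4 + (-3 + 4)*(-1 + g)² = 4 + 1*(-1 + g)² = 4 + (-1 + g)²)
(W(j(6, 5))*(-16))*12 = ((4 + (-1 - 4/6)²)*(-16))*12 = ((4 + (-1 - 4*⅙)²)*(-16))*12 = ((4 + (-1 - ⅔)²)*(-16))*12 = ((4 + (-5/3)²)*(-16))*12 = ((4 + 25/9)*(-16))*12 = ((61/9)*(-16))*12 = -976/9*12 = -3904/3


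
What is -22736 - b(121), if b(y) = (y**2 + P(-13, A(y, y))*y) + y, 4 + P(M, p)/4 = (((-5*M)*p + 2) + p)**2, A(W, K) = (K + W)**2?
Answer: -7230946463076346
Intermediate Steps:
P(M, p) = -16 + 4*(2 + p - 5*M*p)**2 (P(M, p) = -16 + 4*(((-5*M)*p + 2) + p)**2 = -16 + 4*((-5*M*p + 2) + p)**2 = -16 + 4*((2 - 5*M*p) + p)**2 = -16 + 4*(2 + p - 5*M*p)**2)
b(y) = y + y**2 + y*(-16 + 4*(2 + 264*y**2)**2) (b(y) = (y**2 + (-16 + 4*(2 + (y + y)**2 - 5*(-13)*(y + y)**2)**2)*y) + y = (y**2 + (-16 + 4*(2 + (2*y)**2 - 5*(-13)*(2*y)**2)**2)*y) + y = (y**2 + (-16 + 4*(2 + 4*y**2 - 5*(-13)*4*y**2)**2)*y) + y = (y**2 + (-16 + 4*(2 + 4*y**2 + 260*y**2)**2)*y) + y = (y**2 + (-16 + 4*(2 + 264*y**2)**2)*y) + y = (y**2 + y*(-16 + 4*(2 + 264*y**2)**2)) + y = y + y**2 + y*(-16 + 4*(2 + 264*y**2)**2))
-22736 - b(121) = -22736 - 121*(-15 + 121 + 16*(1 + 132*121**2)**2) = -22736 - 121*(-15 + 121 + 16*(1 + 132*14641)**2) = -22736 - 121*(-15 + 121 + 16*(1 + 1932612)**2) = -22736 - 121*(-15 + 121 + 16*1932613**2) = -22736 - 121*(-15 + 121 + 16*3734993007769) = -22736 - 121*(-15 + 121 + 59759888124304) = -22736 - 121*59759888124410 = -22736 - 1*7230946463053610 = -22736 - 7230946463053610 = -7230946463076346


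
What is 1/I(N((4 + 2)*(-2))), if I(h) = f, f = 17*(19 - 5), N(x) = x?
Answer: 1/238 ≈ 0.0042017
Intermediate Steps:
f = 238 (f = 17*14 = 238)
I(h) = 238
1/I(N((4 + 2)*(-2))) = 1/238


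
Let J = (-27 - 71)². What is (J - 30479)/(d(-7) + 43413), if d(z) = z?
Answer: -20875/43406 ≈ -0.48092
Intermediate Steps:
J = 9604 (J = (-98)² = 9604)
(J - 30479)/(d(-7) + 43413) = (9604 - 30479)/(-7 + 43413) = -20875/43406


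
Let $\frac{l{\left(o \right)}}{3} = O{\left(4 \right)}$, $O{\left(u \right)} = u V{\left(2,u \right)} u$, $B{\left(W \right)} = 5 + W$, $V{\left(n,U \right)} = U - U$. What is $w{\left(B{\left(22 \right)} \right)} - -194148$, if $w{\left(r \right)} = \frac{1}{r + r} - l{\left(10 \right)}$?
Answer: $\frac{10483993}{54} \approx 1.9415 \cdot 10^{5}$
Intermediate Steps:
$V{\left(n,U \right)} = 0$
$O{\left(u \right)} = 0$ ($O{\left(u \right)} = u 0 u = 0 u = 0$)
$l{\left(o \right)} = 0$ ($l{\left(o \right)} = 3 \cdot 0 = 0$)
$w{\left(r \right)} = \frac{1}{2 r}$ ($w{\left(r \right)} = \frac{1}{r + r} - 0 = \frac{1}{2 r} + 0 = \frac{1}{2 r}$)
$w{\left(B{\left(22 \right)} \right)} - -194148 = \frac{1}{2 \left(5 + 22\right)} - -194148 = \frac{1}{2 \cdot 27} + 194148 = \frac{1}{2} \cdot \frac{1}{27} + 194148 = \frac{1}{54} + 194148 = \frac{10483993}{54}$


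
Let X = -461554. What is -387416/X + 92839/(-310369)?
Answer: 38695852349/71626026713 ≈ 0.54025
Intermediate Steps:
-387416/X + 92839/(-310369) = -387416/(-461554) + 92839/(-310369) = -387416*(-1/461554) + 92839*(-1/310369) = 193708/230777 - 92839/310369 = 38695852349/71626026713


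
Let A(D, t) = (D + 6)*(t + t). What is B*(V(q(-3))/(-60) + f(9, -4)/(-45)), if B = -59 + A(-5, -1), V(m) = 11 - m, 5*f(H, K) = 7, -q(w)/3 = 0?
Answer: 11773/900 ≈ 13.081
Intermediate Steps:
q(w) = 0 (q(w) = -3*0 = 0)
f(H, K) = 7/5 (f(H, K) = (⅕)*7 = 7/5)
A(D, t) = 2*t*(6 + D) (A(D, t) = (6 + D)*(2*t) = 2*t*(6 + D))
B = -61 (B = -59 + 2*(-1)*(6 - 5) = -59 + 2*(-1)*1 = -59 - 2 = -61)
B*(V(q(-3))/(-60) + f(9, -4)/(-45)) = -61*((11 - 1*0)/(-60) + (7/5)/(-45)) = -61*((11 + 0)*(-1/60) + (7/5)*(-1/45)) = -61*(11*(-1/60) - 7/225) = -61*(-11/60 - 7/225) = -61*(-193/900) = 11773/900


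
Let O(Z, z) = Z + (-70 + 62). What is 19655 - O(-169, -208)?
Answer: 19832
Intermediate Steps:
O(Z, z) = -8 + Z (O(Z, z) = Z - 8 = -8 + Z)
19655 - O(-169, -208) = 19655 - (-8 - 169) = 19655 - 1*(-177) = 19655 + 177 = 19832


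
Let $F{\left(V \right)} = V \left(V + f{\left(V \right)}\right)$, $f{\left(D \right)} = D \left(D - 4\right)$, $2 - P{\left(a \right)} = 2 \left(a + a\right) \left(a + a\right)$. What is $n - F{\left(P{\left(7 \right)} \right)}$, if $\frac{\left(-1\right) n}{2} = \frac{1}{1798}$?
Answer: $\frac{53737994699}{899} \approx 5.9775 \cdot 10^{7}$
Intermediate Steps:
$P{\left(a \right)} = 2 - 8 a^{2}$ ($P{\left(a \right)} = 2 - 2 \left(a + a\right) \left(a + a\right) = 2 - 2 \cdot 2 a 2 a = 2 - 2 \cdot 4 a^{2} = 2 - 8 a^{2}$)
$f{\left(D \right)} = D \left(-4 + D\right)$
$n = - \frac{1}{899}$ ($n = - \frac{2}{1798} = \left(-2\right) \frac{1}{1798} = - \frac{1}{899} \approx -0.0011123$)
$F{\left(V \right)} = V \left(V + V \left(-4 + V\right)\right)$
$n - F{\left(P{\left(7 \right)} \right)} = - \frac{1}{899} - \left(2 - 8 \cdot 7^{2}\right)^{2} \left(-3 + \left(2 - 8 \cdot 7^{2}\right)\right) = - \frac{1}{899} - \left(2 - 392\right)^{2} \left(-3 + \left(2 - 392\right)\right) = - \frac{1}{899} - \left(-390\right)^{2} \left(-3 - 390\right) = - \frac{1}{899} - 152100 \left(-393\right) = - \frac{1}{899} - -59775300 = - \frac{1}{899} + 59775300 = \frac{53737994699}{899}$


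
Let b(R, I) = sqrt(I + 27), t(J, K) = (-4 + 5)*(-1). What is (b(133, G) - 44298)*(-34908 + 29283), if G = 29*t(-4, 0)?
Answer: 249176250 - 5625*I*sqrt(2) ≈ 2.4918e+8 - 7955.0*I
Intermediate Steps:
t(J, K) = -1 (t(J, K) = 1*(-1) = -1)
G = -29 (G = 29*(-1) = -29)
b(R, I) = sqrt(27 + I)
(b(133, G) - 44298)*(-34908 + 29283) = (sqrt(27 - 29) - 44298)*(-34908 + 29283) = (sqrt(-2) - 44298)*(-5625) = (I*sqrt(2) - 44298)*(-5625) = (-44298 + I*sqrt(2))*(-5625) = 249176250 - 5625*I*sqrt(2)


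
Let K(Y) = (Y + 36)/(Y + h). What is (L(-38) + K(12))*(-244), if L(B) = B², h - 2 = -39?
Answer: -8796688/25 ≈ -3.5187e+5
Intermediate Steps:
h = -37 (h = 2 - 39 = -37)
K(Y) = (36 + Y)/(-37 + Y) (K(Y) = (Y + 36)/(Y - 37) = (36 + Y)/(-37 + Y))
(L(-38) + K(12))*(-244) = ((-38)² + (36 + 12)/(-37 + 12))*(-244) = (1444 + 48/(-25))*(-244) = (1444 - 1/25*48)*(-244) = (1444 - 48/25)*(-244) = (36052/25)*(-244) = -8796688/25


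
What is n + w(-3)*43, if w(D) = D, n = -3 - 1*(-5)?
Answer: -127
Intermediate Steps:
n = 2 (n = -3 + 5 = 2)
n + w(-3)*43 = 2 - 3*43 = 2 - 129 = -127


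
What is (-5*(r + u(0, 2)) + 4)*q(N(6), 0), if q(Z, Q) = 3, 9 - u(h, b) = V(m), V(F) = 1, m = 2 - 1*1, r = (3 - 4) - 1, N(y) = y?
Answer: -78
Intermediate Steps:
r = -2 (r = -1 - 1 = -2)
m = 1 (m = 2 - 1 = 1)
u(h, b) = 8 (u(h, b) = 9 - 1*1 = 9 - 1 = 8)
(-5*(r + u(0, 2)) + 4)*q(N(6), 0) = (-5*(-2 + 8) + 4)*3 = (-5*6 + 4)*3 = (-30 + 4)*3 = -26*3 = -78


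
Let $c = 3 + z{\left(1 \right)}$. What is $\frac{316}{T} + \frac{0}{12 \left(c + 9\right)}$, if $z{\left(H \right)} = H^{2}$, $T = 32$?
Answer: $\frac{79}{8} \approx 9.875$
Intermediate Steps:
$c = 4$ ($c = 3 + 1^{2} = 3 + 1 = 4$)
$\frac{316}{T} + \frac{0}{12 \left(c + 9\right)} = \frac{316}{32} + \frac{0}{12 \left(4 + 9\right)} = 316 \cdot \frac{1}{32} + \frac{0}{12 \cdot 13} = \frac{79}{8} + \frac{0}{156} = \frac{79}{8} + 0 \cdot \frac{1}{156} = \frac{79}{8} + 0 = \frac{79}{8}$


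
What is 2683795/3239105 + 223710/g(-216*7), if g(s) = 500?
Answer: 14519241541/32391050 ≈ 448.25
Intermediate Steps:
2683795/3239105 + 223710/g(-216*7) = 2683795/3239105 + 223710/500 = 2683795*(1/3239105) + 223710*(1/500) = 536759/647821 + 22371/50 = 14519241541/32391050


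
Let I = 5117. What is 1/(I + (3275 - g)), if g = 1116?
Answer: 1/7276 ≈ 0.00013744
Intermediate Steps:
1/(I + (3275 - g)) = 1/(5117 + (3275 - 1*1116)) = 1/(5117 + (3275 - 1116)) = 1/(5117 + 2159) = 1/7276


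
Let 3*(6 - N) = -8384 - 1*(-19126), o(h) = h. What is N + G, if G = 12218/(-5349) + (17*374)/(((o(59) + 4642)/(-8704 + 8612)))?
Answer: -10341508086/2793961 ≈ -3701.4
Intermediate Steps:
N = -10724/3 (N = 6 - (-8384 - 1*(-19126))/3 = 6 - (-8384 + 19126)/3 = 6 - ⅓*10742 = 6 - 10742/3 = -10724/3 ≈ -3574.7)
G = -1062086494/8381883 (G = 12218/(-5349) + (17*374)/(((59 + 4642)/(-8704 + 8612))) = 12218*(-1/5349) + 6358/((4701/(-92))) = -12218/5349 + 6358/((4701*(-1/92))) = -12218/5349 + 6358/(-4701/92) = -12218/5349 + 6358*(-92/4701) = -12218/5349 - 584936/4701 = -1062086494/8381883 ≈ -126.71)
N + G = -10724/3 - 1062086494/8381883 = -10341508086/2793961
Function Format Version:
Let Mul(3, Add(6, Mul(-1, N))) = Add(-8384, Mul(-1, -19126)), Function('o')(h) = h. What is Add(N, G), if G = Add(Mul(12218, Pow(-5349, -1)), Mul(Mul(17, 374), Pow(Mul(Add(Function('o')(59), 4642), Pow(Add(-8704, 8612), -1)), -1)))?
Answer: Rational(-10341508086, 2793961) ≈ -3701.4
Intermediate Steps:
N = Rational(-10724, 3) (N = Add(6, Mul(Rational(-1, 3), Add(-8384, Mul(-1, -19126)))) = Add(6, Mul(Rational(-1, 3), Add(-8384, 19126))) = Add(6, Mul(Rational(-1, 3), 10742)) = Add(6, Rational(-10742, 3)) = Rational(-10724, 3) ≈ -3574.7)
G = Rational(-1062086494, 8381883) (G = Add(Mul(12218, Pow(-5349, -1)), Mul(Mul(17, 374), Pow(Mul(Add(59, 4642), Pow(Add(-8704, 8612), -1)), -1))) = Add(Mul(12218, Rational(-1, 5349)), Mul(6358, Pow(Mul(4701, Pow(-92, -1)), -1))) = Add(Rational(-12218, 5349), Mul(6358, Pow(Mul(4701, Rational(-1, 92)), -1))) = Add(Rational(-12218, 5349), Mul(6358, Pow(Rational(-4701, 92), -1))) = Add(Rational(-12218, 5349), Mul(6358, Rational(-92, 4701))) = Add(Rational(-12218, 5349), Rational(-584936, 4701)) = Rational(-1062086494, 8381883) ≈ -126.71)
Add(N, G) = Add(Rational(-10724, 3), Rational(-1062086494, 8381883)) = Rational(-10341508086, 2793961)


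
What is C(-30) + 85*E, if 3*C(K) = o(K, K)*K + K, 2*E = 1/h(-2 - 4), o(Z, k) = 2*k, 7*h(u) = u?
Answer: 6485/12 ≈ 540.42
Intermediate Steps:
h(u) = u/7
E = -7/12 (E = 1/(2*(((-2 - 4)/7))) = 1/(2*(((⅐)*(-6)))) = 1/(2*(-6/7)) = (½)*(-7/6) = -7/12 ≈ -0.58333)
C(K) = K/3 + 2*K²/3 (C(K) = ((2*K)*K + K)/3 = (2*K² + K)/3 = (K + 2*K²)/3 = K/3 + 2*K²/3)
C(-30) + 85*E = (⅓)*(-30)*(1 + 2*(-30)) + 85*(-7/12) = (⅓)*(-30)*(1 - 60) - 595/12 = (⅓)*(-30)*(-59) - 595/12 = 590 - 595/12 = 6485/12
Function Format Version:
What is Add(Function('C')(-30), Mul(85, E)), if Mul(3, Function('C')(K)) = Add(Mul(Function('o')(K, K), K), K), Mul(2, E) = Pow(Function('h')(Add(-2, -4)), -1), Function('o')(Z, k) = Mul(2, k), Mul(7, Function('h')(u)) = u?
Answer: Rational(6485, 12) ≈ 540.42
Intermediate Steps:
Function('h')(u) = Mul(Rational(1, 7), u)
E = Rational(-7, 12) (E = Mul(Rational(1, 2), Pow(Mul(Rational(1, 7), Add(-2, -4)), -1)) = Mul(Rational(1, 2), Pow(Mul(Rational(1, 7), -6), -1)) = Mul(Rational(1, 2), Pow(Rational(-6, 7), -1)) = Mul(Rational(1, 2), Rational(-7, 6)) = Rational(-7, 12) ≈ -0.58333)
Function('C')(K) = Add(Mul(Rational(1, 3), K), Mul(Rational(2, 3), Pow(K, 2))) (Function('C')(K) = Mul(Rational(1, 3), Add(Mul(Mul(2, K), K), K)) = Mul(Rational(1, 3), Add(Mul(2, Pow(K, 2)), K)) = Mul(Rational(1, 3), Add(K, Mul(2, Pow(K, 2)))) = Add(Mul(Rational(1, 3), K), Mul(Rational(2, 3), Pow(K, 2))))
Add(Function('C')(-30), Mul(85, E)) = Add(Mul(Rational(1, 3), -30, Add(1, Mul(2, -30))), Mul(85, Rational(-7, 12))) = Add(Mul(Rational(1, 3), -30, Add(1, -60)), Rational(-595, 12)) = Add(Mul(Rational(1, 3), -30, -59), Rational(-595, 12)) = Add(590, Rational(-595, 12)) = Rational(6485, 12)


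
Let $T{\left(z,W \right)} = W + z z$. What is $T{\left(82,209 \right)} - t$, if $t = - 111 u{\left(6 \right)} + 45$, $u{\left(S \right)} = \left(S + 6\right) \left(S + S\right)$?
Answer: $22872$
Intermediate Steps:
$T{\left(z,W \right)} = W + z^{2}$
$u{\left(S \right)} = 2 S \left(6 + S\right)$ ($u{\left(S \right)} = \left(6 + S\right) 2 S = 2 S \left(6 + S\right)$)
$t = -15939$ ($t = - 111 \cdot 2 \cdot 6 \left(6 + 6\right) + 45 = - 111 \cdot 2 \cdot 6 \cdot 12 + 45 = \left(-111\right) 144 + 45 = -15984 + 45 = -15939$)
$T{\left(82,209 \right)} - t = \left(209 + 82^{2}\right) - -15939 = \left(209 + 6724\right) + 15939 = 6933 + 15939 = 22872$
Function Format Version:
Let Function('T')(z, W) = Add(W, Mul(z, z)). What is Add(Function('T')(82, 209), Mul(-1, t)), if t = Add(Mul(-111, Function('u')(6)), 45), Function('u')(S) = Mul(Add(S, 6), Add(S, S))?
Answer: 22872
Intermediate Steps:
Function('T')(z, W) = Add(W, Pow(z, 2))
Function('u')(S) = Mul(2, S, Add(6, S)) (Function('u')(S) = Mul(Add(6, S), Mul(2, S)) = Mul(2, S, Add(6, S)))
t = -15939 (t = Add(Mul(-111, Mul(2, 6, Add(6, 6))), 45) = Add(Mul(-111, Mul(2, 6, 12)), 45) = Add(Mul(-111, 144), 45) = Add(-15984, 45) = -15939)
Add(Function('T')(82, 209), Mul(-1, t)) = Add(Add(209, Pow(82, 2)), Mul(-1, -15939)) = Add(Add(209, 6724), 15939) = Add(6933, 15939) = 22872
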